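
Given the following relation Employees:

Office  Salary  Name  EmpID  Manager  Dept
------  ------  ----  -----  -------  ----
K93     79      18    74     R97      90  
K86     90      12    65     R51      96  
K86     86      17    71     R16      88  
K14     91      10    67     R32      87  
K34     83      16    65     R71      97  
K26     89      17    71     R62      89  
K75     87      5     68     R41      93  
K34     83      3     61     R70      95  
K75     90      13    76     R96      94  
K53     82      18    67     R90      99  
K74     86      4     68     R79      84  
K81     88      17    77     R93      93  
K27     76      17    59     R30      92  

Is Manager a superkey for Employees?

All 13 rows have distinct Manager values, so Manager → (all attributes) holds and Manager is a superkey.

Yes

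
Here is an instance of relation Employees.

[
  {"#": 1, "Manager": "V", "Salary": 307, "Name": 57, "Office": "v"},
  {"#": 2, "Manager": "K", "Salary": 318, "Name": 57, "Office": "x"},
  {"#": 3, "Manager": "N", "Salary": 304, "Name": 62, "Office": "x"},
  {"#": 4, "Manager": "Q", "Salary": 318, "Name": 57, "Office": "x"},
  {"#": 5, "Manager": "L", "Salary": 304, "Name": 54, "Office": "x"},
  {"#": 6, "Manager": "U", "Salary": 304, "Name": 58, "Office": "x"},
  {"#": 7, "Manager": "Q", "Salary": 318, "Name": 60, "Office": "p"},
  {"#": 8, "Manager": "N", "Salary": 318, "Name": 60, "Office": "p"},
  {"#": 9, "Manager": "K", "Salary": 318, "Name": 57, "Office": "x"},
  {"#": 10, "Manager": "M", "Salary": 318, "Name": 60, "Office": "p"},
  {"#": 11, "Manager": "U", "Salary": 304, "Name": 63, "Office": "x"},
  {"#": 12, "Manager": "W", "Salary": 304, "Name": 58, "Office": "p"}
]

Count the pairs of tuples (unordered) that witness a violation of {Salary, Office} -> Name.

(Salary=318, Office=x): all 3 rows agree on Name — 0 pairs.
(Salary=304, Office=x): violating pairs (3,5), (3,6), (3,11), (5,6), (5,11), (6,11) — 6 pairs.
(Salary=318, Office=p): all 3 rows agree on Name — 0 pairs.

6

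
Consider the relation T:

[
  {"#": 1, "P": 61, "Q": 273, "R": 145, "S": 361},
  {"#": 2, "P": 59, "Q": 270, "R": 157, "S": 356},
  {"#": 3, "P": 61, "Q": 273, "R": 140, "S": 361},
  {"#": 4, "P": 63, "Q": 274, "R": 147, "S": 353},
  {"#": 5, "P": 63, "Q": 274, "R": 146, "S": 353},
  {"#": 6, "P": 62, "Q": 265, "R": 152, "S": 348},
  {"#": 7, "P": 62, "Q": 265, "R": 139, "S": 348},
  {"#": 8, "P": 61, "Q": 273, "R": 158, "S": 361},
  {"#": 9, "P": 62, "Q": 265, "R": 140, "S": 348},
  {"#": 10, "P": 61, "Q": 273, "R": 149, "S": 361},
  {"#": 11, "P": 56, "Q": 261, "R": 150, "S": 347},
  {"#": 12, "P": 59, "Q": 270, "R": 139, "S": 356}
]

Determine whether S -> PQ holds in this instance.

S=361: rows 1, 3, 8, 10 → {P,Q} = (61, 273), (61, 273), (61, 273), (61, 273) ✓
S=356: rows 2, 12 → {P,Q} = (59, 270), (59, 270) ✓
S=353: rows 4, 5 → {P,Q} = (63, 274), (63, 274) ✓
S=348: rows 6, 7, 9 → {P,Q} = (62, 265), (62, 265), (62, 265) ✓
S=347: row 11 → {P,Q} = (56, 261) ✓
Every S value is associated with a single PQ value, so S -> PQ holds.

Yes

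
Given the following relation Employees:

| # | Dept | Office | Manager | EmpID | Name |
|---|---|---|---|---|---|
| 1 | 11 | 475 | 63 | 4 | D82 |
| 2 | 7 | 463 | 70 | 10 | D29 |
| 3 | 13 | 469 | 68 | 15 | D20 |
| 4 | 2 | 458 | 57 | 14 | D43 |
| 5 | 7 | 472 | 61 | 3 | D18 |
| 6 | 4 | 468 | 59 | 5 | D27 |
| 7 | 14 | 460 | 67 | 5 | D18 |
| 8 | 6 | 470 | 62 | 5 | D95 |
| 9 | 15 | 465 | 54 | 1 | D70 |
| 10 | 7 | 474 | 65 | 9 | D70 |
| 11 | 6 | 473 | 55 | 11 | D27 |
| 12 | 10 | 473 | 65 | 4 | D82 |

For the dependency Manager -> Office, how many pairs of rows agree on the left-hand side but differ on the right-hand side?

Manager=65: violating pairs (10,12) — 1 pair.

1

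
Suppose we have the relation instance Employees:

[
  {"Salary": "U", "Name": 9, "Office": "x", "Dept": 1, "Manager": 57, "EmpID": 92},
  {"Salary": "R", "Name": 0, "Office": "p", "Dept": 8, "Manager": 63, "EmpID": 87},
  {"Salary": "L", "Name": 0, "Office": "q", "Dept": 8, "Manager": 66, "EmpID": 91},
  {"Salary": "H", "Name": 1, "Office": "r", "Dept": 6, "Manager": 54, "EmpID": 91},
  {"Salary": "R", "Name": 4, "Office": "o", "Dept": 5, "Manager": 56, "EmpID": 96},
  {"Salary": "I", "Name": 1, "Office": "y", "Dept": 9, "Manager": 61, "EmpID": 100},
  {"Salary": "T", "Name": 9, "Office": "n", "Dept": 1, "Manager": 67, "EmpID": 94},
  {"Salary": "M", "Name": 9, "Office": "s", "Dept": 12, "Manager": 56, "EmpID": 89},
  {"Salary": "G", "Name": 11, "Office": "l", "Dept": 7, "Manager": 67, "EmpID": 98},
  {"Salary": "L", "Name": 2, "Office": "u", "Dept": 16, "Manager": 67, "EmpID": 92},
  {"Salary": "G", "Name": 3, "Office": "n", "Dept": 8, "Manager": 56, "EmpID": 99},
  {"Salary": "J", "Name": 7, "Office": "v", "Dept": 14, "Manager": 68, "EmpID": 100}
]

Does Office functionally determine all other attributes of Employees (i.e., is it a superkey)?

Two distinct rows share Office=n, so Office does not determine every attribute — not a superkey.

No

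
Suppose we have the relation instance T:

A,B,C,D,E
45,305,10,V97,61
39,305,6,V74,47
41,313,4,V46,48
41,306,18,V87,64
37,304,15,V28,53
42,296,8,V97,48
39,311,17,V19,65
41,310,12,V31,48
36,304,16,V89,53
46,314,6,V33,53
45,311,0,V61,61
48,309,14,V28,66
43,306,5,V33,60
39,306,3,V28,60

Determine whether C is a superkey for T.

No

Two distinct rows share C=6, so C does not determine every attribute — not a superkey.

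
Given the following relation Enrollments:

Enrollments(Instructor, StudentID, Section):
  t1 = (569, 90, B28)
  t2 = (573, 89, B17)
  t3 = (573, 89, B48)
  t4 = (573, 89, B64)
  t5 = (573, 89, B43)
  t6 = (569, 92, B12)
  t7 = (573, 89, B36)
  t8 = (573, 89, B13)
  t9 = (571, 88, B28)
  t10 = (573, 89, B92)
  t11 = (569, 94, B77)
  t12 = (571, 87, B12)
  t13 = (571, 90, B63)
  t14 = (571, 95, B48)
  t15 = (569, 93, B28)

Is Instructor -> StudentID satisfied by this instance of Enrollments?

Instructor=569: rows 1, 6, 11, 15 → StudentID takes values {90, 92, 94, 93} — violation
Instructor=573: rows 2, 3, 4, 5, 7, 8, 10 → StudentID = 89, 89, 89, 89, 89, 89, 89 ✓
Instructor=571: rows 9, 12, 13, 14 → StudentID takes values {88, 87, 90, 95} — violation
Two rows agree on Instructor but differ on StudentID, so Instructor -> StudentID does not hold.

No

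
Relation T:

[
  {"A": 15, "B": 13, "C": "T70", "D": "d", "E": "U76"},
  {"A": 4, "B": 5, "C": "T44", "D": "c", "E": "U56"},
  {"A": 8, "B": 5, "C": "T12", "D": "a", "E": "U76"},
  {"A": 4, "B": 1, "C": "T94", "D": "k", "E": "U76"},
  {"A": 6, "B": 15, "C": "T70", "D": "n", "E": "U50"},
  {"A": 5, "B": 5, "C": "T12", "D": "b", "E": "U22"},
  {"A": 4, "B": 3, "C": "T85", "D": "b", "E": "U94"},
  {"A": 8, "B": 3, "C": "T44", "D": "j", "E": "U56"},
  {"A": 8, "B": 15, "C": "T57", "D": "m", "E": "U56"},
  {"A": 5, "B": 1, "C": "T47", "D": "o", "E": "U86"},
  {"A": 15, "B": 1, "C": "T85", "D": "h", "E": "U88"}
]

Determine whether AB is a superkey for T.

Yes

All 11 rows have distinct AB values, so AB → (all attributes) holds and AB is a superkey.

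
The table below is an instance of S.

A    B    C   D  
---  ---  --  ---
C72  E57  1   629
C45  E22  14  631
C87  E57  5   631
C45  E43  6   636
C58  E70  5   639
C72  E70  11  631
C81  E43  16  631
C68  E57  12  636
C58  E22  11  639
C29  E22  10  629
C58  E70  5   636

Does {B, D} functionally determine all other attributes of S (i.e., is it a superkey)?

All 11 rows have distinct {B, D} values, so {B, D} → (all attributes) holds and {B, D} is a superkey.

Yes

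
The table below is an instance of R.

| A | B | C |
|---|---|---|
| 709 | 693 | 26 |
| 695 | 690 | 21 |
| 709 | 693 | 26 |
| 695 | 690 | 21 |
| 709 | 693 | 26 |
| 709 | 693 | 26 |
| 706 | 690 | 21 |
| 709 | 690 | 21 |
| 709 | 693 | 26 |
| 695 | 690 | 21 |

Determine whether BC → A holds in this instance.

(B=693, C=26): 5 rows → A = 709, 709, 709, 709, 709 ✓
(B=690, C=21): 5 rows → A takes values {695, 706, 709} — violation
Two rows agree on BC but differ on A, so BC → A does not hold.

No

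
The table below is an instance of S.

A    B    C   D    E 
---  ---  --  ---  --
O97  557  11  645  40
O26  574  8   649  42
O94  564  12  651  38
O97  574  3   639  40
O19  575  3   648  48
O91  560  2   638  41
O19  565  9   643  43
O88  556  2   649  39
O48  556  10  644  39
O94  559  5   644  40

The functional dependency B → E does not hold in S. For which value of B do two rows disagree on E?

574

B=557: 1 row → E = 40 ✓
B=574: 2 rows → E takes values {42, 40} — violation
B=564: 1 row → E = 38 ✓
B=575: 1 row → E = 48 ✓
B=560: 1 row → E = 41 ✓
B=565: 1 row → E = 43 ✓
B=556: 2 rows → E = 39, 39 ✓
B=559: 1 row → E = 40 ✓
The only B value with inconsistent E is B=574.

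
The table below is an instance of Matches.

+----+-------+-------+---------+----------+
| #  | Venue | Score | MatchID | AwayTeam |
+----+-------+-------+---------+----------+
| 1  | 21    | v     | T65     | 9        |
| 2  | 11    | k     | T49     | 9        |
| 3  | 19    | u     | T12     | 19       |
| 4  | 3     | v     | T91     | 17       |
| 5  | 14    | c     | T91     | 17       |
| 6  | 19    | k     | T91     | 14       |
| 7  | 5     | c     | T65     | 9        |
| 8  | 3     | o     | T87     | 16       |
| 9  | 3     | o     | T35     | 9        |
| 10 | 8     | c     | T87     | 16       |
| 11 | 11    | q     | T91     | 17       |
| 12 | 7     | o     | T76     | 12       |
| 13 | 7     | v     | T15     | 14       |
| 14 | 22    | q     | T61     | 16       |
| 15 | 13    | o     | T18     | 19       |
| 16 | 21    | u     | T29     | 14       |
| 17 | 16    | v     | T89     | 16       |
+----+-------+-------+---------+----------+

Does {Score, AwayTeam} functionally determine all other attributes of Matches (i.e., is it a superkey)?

Yes

All 17 rows have distinct {Score, AwayTeam} values, so {Score, AwayTeam} → (all attributes) holds and {Score, AwayTeam} is a superkey.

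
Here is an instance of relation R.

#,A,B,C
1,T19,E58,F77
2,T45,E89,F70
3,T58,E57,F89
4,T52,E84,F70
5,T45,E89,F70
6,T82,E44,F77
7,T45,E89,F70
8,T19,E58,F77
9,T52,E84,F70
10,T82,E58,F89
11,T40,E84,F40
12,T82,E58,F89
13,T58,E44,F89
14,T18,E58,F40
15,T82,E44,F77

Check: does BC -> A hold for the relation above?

(B=E58, C=F77): rows 1, 8 → A = T19, T19 ✓
(B=E89, C=F70): rows 2, 5, 7 → A = T45, T45, T45 ✓
(B=E57, C=F89): row 3 → A = T58 ✓
(B=E84, C=F70): rows 4, 9 → A = T52, T52 ✓
(B=E44, C=F77): rows 6, 15 → A = T82, T82 ✓
(B=E58, C=F89): rows 10, 12 → A = T82, T82 ✓
(B=E84, C=F40): row 11 → A = T40 ✓
(B=E44, C=F89): row 13 → A = T58 ✓
(B=E58, C=F40): row 14 → A = T18 ✓
Every BC value is associated with a single A value, so BC -> A holds.

Yes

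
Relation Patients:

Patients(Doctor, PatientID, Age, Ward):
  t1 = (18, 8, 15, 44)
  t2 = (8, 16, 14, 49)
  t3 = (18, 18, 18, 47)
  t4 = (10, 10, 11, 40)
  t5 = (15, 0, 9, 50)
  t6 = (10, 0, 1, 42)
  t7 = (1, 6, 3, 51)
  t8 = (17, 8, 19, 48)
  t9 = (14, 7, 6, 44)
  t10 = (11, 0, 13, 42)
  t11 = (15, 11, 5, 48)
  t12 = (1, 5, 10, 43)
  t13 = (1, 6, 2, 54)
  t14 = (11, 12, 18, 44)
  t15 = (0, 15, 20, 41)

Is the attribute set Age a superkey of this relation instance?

Rows 3 and 14 have the same Age value Age=18 but are distinct tuples, so Age does not determine every attribute — not a superkey.

No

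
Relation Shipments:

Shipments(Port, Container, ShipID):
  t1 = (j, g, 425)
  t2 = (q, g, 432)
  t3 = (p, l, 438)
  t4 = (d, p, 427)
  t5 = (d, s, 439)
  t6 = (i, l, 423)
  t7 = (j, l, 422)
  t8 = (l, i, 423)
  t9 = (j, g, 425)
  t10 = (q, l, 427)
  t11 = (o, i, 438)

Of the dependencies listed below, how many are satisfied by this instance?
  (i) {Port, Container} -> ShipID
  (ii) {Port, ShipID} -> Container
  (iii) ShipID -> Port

(i) {Port, Container} -> ShipID: every LHS value maps to a single RHS value — holds.
(ii) {Port, ShipID} -> Container: every LHS value maps to a single RHS value — holds.
(iii) ShipID -> Port: ShipID=438: rows 3, 11 → Port takes values {p, o} — violation; ShipID=427: rows 4, 10 → Port takes values {d, q} — violation; ShipID=423: rows 6, 8 → Port takes values {i, l} — violation — fails.
2 of the 3 dependencies hold.

2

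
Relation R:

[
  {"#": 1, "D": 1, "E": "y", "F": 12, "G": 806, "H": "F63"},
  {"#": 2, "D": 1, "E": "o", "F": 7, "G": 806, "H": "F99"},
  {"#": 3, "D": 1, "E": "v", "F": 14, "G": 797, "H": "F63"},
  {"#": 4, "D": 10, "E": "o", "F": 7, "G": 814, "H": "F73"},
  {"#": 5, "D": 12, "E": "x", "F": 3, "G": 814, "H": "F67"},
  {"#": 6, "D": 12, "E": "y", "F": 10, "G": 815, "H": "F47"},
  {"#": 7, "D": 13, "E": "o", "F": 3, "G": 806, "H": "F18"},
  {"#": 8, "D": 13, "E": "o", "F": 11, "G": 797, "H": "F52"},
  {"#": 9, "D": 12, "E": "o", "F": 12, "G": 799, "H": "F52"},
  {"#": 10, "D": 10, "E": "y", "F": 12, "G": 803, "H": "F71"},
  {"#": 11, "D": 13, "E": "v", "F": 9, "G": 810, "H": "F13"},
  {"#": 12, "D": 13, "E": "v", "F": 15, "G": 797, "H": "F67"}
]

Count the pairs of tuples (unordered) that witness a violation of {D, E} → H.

(D=13, E=o): violating pairs (7,8) — 1 pair.
(D=13, E=v): violating pairs (11,12) — 1 pair.

2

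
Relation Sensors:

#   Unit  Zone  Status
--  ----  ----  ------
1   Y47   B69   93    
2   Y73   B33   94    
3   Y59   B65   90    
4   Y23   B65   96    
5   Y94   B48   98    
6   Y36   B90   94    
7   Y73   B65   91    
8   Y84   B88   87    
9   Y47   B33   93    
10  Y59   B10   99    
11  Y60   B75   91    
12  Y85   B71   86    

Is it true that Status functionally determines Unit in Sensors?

No

Status=93: rows 1, 9 → Unit = Y47, Y47 ✓
Status=94: rows 2, 6 → Unit takes values {Y73, Y36} — violation
Status=90: row 3 → Unit = Y59 ✓
Status=96: row 4 → Unit = Y23 ✓
Status=98: row 5 → Unit = Y94 ✓
Status=91: rows 7, 11 → Unit takes values {Y73, Y60} — violation
Status=87: row 8 → Unit = Y84 ✓
Status=99: row 10 → Unit = Y59 ✓
Status=86: row 12 → Unit = Y85 ✓
Two rows agree on Status but differ on Unit, so Status -> Unit does not hold.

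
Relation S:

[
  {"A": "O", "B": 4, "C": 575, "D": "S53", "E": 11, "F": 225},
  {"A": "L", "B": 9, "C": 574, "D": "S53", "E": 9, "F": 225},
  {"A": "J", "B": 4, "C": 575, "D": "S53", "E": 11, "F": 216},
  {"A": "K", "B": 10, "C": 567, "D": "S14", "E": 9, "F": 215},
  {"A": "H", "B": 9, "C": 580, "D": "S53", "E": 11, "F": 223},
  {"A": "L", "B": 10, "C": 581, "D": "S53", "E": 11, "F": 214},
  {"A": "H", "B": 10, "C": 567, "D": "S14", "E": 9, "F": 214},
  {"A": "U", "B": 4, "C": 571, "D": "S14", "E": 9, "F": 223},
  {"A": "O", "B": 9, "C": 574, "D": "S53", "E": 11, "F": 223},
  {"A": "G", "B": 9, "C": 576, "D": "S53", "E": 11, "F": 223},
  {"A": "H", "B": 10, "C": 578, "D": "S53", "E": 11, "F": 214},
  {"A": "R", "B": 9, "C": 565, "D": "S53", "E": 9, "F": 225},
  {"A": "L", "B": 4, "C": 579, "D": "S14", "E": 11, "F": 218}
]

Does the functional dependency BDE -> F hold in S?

No

(B=4, D=S53, E=11): 2 rows → F takes values {225, 216} — violation
(B=9, D=S53, E=9): 2 rows → F = 225, 225 ✓
(B=10, D=S14, E=9): 2 rows → F takes values {215, 214} — violation
(B=9, D=S53, E=11): 3 rows → F = 223, 223, 223 ✓
(B=10, D=S53, E=11): 2 rows → F = 214, 214 ✓
(B=4, D=S14, E=9): 1 row → F = 223 ✓
(B=4, D=S14, E=11): 1 row → F = 218 ✓
Two rows agree on BDE but differ on F, so BDE -> F does not hold.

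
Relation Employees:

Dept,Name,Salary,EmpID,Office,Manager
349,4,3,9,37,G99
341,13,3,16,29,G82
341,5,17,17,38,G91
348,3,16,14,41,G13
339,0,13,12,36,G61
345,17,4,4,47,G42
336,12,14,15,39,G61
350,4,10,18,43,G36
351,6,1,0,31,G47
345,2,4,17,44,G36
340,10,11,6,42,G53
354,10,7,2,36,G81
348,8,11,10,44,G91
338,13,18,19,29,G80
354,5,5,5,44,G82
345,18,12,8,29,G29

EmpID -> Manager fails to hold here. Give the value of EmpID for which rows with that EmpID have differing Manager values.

EmpID=9: 1 row → Manager = G99 ✓
EmpID=16: 1 row → Manager = G82 ✓
EmpID=17: 2 rows → Manager takes values {G91, G36} — violation
EmpID=14: 1 row → Manager = G13 ✓
EmpID=12: 1 row → Manager = G61 ✓
EmpID=4: 1 row → Manager = G42 ✓
EmpID=15: 1 row → Manager = G61 ✓
EmpID=18: 1 row → Manager = G36 ✓
EmpID=0: 1 row → Manager = G47 ✓
EmpID=6: 1 row → Manager = G53 ✓
EmpID=2: 1 row → Manager = G81 ✓
EmpID=10: 1 row → Manager = G91 ✓
EmpID=19: 1 row → Manager = G80 ✓
EmpID=5: 1 row → Manager = G82 ✓
EmpID=8: 1 row → Manager = G29 ✓
The only EmpID value with inconsistent Manager is EmpID=17.

17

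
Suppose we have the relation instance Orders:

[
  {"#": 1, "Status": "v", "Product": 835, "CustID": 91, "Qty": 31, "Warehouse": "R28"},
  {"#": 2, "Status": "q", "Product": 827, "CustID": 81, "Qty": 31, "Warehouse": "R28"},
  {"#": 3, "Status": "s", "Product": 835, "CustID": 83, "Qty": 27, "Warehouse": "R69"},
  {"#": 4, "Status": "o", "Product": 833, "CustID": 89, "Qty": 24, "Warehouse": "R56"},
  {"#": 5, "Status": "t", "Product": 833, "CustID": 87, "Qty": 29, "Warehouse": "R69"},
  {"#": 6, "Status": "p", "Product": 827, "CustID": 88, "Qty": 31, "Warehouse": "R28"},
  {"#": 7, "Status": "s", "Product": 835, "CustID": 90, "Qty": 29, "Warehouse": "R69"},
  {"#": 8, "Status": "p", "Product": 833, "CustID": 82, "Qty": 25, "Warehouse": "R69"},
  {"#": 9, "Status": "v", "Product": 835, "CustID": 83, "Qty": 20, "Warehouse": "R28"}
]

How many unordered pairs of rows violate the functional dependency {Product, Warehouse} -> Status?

2

(Product=835, Warehouse=R28): all 2 rows agree on Status — 0 pairs.
(Product=827, Warehouse=R28): violating pairs (2,6) — 1 pair.
(Product=835, Warehouse=R69): all 2 rows agree on Status — 0 pairs.
(Product=833, Warehouse=R69): violating pairs (5,8) — 1 pair.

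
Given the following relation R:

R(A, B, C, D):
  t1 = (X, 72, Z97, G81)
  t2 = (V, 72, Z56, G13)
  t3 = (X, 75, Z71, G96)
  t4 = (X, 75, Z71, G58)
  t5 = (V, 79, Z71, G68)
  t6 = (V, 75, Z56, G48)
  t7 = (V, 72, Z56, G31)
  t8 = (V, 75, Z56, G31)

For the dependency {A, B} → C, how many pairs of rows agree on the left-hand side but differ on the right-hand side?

(A=V, B=72): all 2 rows agree on C — 0 pairs.
(A=X, B=75): all 2 rows agree on C — 0 pairs.
(A=V, B=75): all 2 rows agree on C — 0 pairs.

0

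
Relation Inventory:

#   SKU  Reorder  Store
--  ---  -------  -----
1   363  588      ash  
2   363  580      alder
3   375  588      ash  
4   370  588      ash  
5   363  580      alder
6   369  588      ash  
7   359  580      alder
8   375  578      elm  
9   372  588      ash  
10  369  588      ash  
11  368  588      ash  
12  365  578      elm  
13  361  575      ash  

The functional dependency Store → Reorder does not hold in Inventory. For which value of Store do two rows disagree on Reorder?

Store=ash: rows 1, 3, 4, 6, 9, 10, 11, 13 → Reorder takes values {588, 575} — violation
Store=alder: rows 2, 5, 7 → Reorder = 580, 580, 580 ✓
Store=elm: rows 8, 12 → Reorder = 578, 578 ✓
The only Store value with inconsistent Reorder is Store=ash.

ash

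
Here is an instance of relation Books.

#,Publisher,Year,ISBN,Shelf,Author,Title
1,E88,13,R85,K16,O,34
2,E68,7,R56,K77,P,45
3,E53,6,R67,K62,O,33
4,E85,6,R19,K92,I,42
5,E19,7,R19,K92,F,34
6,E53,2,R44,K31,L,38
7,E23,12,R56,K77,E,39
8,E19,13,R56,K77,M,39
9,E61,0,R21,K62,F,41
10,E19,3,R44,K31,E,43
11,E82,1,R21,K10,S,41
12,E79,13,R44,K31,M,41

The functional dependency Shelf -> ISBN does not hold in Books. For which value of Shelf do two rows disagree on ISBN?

K62

Shelf=K16: row 1 → ISBN = R85 ✓
Shelf=K77: rows 2, 7, 8 → ISBN = R56, R56, R56 ✓
Shelf=K62: rows 3, 9 → ISBN takes values {R67, R21} — violation
Shelf=K92: rows 4, 5 → ISBN = R19, R19 ✓
Shelf=K31: rows 6, 10, 12 → ISBN = R44, R44, R44 ✓
Shelf=K10: row 11 → ISBN = R21 ✓
The only Shelf value with inconsistent ISBN is Shelf=K62.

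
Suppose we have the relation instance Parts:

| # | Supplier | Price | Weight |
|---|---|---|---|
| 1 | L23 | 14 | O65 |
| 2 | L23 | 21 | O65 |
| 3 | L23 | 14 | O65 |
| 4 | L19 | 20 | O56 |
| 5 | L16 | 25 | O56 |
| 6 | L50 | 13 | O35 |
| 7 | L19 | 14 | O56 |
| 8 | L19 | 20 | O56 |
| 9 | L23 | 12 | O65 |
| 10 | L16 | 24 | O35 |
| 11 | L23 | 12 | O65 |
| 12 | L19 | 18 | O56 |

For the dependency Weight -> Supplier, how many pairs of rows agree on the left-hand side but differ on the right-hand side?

5

Weight=O65: all 5 rows agree on Supplier — 0 pairs.
Weight=O56: violating pairs (4,5), (5,7), (5,8), (5,12) — 4 pairs.
Weight=O35: violating pairs (6,10) — 1 pair.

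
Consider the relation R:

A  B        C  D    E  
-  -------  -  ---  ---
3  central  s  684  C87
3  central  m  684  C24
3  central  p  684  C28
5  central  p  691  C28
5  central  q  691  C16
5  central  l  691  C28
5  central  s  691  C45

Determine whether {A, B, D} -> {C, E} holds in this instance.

(A=3, B=central, D=684): 3 rows → {C,E} takes values {(s, C87), (m, C24), (p, C28)} — violation
(A=5, B=central, D=691): 4 rows → {C,E} takes values {(p, C28), (q, C16), (l, C28), (s, C45)} — violation
Two rows agree on {A, B, D} but differ on {C, E}, so {A, B, D} -> {C, E} does not hold.

No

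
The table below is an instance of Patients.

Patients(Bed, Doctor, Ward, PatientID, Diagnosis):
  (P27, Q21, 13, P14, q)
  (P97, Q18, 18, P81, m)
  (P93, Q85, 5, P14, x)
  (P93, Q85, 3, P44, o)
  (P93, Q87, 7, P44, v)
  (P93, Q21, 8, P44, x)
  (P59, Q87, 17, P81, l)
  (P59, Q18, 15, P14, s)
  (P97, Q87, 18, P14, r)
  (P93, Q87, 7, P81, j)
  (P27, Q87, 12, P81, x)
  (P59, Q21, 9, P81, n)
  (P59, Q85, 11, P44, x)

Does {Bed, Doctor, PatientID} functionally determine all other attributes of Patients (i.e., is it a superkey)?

All 13 rows have distinct {Bed, Doctor, PatientID} values, so {Bed, Doctor, PatientID} → (all attributes) holds and {Bed, Doctor, PatientID} is a superkey.

Yes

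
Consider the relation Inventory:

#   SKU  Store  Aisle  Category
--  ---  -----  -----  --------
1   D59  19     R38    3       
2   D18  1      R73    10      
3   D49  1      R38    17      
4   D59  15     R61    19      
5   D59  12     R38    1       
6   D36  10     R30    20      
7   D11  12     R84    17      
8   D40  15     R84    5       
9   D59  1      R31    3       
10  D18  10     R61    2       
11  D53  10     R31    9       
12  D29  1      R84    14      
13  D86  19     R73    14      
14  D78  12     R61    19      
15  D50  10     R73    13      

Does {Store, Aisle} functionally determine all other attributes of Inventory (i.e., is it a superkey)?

All 15 rows have distinct {Store, Aisle} values, so {Store, Aisle} → (all attributes) holds and {Store, Aisle} is a superkey.

Yes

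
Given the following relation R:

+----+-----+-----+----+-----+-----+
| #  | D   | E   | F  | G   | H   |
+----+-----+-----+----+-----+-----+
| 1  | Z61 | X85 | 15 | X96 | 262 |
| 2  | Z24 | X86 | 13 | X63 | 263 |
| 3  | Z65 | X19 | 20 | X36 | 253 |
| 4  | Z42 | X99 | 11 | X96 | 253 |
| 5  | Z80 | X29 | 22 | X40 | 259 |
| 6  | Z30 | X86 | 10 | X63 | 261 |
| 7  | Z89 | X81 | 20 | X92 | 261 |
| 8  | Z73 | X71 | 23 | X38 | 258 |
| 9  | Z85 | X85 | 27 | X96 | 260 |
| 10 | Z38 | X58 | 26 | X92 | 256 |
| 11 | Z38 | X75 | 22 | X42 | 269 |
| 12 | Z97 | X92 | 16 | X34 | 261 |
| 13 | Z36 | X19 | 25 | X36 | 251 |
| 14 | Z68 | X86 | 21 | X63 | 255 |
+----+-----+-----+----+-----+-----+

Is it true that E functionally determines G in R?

Yes

E=X85: rows 1, 9 → G = X96, X96 ✓
E=X86: rows 2, 6, 14 → G = X63, X63, X63 ✓
E=X19: rows 3, 13 → G = X36, X36 ✓
E=X99: row 4 → G = X96 ✓
E=X29: row 5 → G = X40 ✓
E=X81: row 7 → G = X92 ✓
E=X71: row 8 → G = X38 ✓
E=X58: row 10 → G = X92 ✓
E=X75: row 11 → G = X42 ✓
E=X92: row 12 → G = X34 ✓
Every E value is associated with a single G value, so E -> G holds.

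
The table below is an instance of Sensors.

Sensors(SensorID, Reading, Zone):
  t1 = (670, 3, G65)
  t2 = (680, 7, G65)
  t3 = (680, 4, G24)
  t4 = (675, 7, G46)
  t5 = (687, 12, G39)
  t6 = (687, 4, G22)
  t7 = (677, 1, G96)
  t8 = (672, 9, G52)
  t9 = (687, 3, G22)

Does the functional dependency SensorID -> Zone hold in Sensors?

SensorID=670: row 1 → Zone = G65 ✓
SensorID=680: rows 2, 3 → Zone takes values {G65, G24} — violation
SensorID=675: row 4 → Zone = G46 ✓
SensorID=687: rows 5, 6, 9 → Zone takes values {G39, G22} — violation
SensorID=677: row 7 → Zone = G96 ✓
SensorID=672: row 8 → Zone = G52 ✓
Two rows agree on SensorID but differ on Zone, so SensorID -> Zone does not hold.

No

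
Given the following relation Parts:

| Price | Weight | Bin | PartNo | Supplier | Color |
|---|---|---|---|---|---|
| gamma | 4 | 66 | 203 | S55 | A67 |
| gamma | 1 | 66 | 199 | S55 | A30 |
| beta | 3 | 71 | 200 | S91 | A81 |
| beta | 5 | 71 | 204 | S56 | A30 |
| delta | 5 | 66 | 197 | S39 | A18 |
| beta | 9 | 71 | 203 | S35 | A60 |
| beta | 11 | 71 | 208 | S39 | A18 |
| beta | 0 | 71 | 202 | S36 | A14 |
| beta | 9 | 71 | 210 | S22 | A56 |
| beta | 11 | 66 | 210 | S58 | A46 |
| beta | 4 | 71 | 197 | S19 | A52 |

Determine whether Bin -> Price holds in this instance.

Bin=66: 4 rows → Price takes values {gamma, delta, beta} — violation
Bin=71: 7 rows → Price = beta, beta, beta, beta, beta, beta, beta ✓
Two rows agree on Bin but differ on Price, so Bin -> Price does not hold.

No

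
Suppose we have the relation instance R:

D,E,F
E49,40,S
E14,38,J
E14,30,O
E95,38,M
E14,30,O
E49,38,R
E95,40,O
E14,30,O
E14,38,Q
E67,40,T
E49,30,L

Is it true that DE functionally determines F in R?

(D=E49, E=40): 1 row → F = S ✓
(D=E14, E=38): 2 rows → F takes values {J, Q} — violation
(D=E14, E=30): 3 rows → F = O, O, O ✓
(D=E95, E=38): 1 row → F = M ✓
(D=E49, E=38): 1 row → F = R ✓
(D=E95, E=40): 1 row → F = O ✓
(D=E67, E=40): 1 row → F = T ✓
(D=E49, E=30): 1 row → F = L ✓
Two rows agree on DE but differ on F, so DE -> F does not hold.

No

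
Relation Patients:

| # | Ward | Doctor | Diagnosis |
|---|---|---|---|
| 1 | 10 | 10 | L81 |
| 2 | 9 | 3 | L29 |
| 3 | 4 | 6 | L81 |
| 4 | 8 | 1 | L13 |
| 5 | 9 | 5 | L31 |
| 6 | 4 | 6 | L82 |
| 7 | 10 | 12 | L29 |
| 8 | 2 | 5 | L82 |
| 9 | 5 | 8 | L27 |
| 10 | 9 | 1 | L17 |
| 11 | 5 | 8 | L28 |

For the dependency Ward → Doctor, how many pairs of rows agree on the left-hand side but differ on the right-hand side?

4

Ward=10: violating pairs (1,7) — 1 pair.
Ward=9: violating pairs (2,5), (2,10), (5,10) — 3 pairs.
Ward=4: all 2 rows agree on Doctor — 0 pairs.
Ward=5: all 2 rows agree on Doctor — 0 pairs.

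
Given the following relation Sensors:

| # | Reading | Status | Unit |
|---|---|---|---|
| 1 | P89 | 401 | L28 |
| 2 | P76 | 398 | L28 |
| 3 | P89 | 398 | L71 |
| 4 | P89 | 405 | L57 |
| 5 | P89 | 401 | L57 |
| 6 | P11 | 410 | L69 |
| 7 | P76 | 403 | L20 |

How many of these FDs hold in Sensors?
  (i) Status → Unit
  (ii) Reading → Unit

0

(i) Status → Unit: Status=401: rows 1, 5 → Unit takes values {L28, L57} — violation; Status=398: rows 2, 3 → Unit takes values {L28, L71} — violation — fails.
(ii) Reading → Unit: Reading=P89: rows 1, 3, 4, 5 → Unit takes values {L28, L71, L57} — violation; Reading=P76: rows 2, 7 → Unit takes values {L28, L20} — violation — fails.
None of the 2 dependencies hold.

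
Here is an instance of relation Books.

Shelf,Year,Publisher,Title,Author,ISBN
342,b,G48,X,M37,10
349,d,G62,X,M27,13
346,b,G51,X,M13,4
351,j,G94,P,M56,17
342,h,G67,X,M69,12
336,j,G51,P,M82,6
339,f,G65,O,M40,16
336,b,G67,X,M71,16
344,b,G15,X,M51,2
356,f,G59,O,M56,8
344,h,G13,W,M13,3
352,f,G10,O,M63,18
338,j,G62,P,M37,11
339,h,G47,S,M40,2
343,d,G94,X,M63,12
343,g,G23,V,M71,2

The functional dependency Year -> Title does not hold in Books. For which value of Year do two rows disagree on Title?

Year=b: 4 rows → Title = X, X, X, X ✓
Year=d: 2 rows → Title = X, X ✓
Year=j: 3 rows → Title = P, P, P ✓
Year=h: 3 rows → Title takes values {X, W, S} — violation
Year=f: 3 rows → Title = O, O, O ✓
Year=g: 1 row → Title = V ✓
The only Year value with inconsistent Title is Year=h.

h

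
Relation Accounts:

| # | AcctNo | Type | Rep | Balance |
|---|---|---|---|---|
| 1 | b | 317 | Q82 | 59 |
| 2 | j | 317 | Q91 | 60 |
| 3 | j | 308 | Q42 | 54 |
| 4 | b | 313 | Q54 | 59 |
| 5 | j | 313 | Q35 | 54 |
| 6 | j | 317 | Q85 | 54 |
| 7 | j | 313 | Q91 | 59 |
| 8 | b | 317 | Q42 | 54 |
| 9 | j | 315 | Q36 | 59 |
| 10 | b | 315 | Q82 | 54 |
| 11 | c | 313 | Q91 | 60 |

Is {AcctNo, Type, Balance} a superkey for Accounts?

All 11 rows have distinct {AcctNo, Type, Balance} values, so {AcctNo, Type, Balance} → (all attributes) holds and {AcctNo, Type, Balance} is a superkey.

Yes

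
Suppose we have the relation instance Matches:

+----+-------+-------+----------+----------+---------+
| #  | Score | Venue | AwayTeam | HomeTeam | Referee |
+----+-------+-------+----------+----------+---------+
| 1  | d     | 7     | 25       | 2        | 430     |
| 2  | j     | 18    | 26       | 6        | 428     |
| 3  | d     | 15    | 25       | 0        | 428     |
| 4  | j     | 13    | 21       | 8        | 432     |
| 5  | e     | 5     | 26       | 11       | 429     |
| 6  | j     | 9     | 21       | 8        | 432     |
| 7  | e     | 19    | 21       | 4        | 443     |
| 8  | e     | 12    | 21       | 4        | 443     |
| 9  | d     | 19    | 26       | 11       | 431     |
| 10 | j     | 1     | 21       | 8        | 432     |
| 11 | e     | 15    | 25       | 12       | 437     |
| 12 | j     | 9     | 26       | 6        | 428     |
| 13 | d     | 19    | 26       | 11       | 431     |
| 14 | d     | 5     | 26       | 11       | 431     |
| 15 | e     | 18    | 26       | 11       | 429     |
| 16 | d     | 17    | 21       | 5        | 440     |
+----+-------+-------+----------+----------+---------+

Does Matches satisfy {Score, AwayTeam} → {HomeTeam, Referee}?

No

(Score=d, AwayTeam=25): rows 1, 3 → {HomeTeam,Referee} takes values {(2, 430), (0, 428)} — violation
(Score=j, AwayTeam=26): rows 2, 12 → {HomeTeam,Referee} = (6, 428), (6, 428) ✓
(Score=j, AwayTeam=21): rows 4, 6, 10 → {HomeTeam,Referee} = (8, 432), (8, 432), (8, 432) ✓
(Score=e, AwayTeam=26): rows 5, 15 → {HomeTeam,Referee} = (11, 429), (11, 429) ✓
(Score=e, AwayTeam=21): rows 7, 8 → {HomeTeam,Referee} = (4, 443), (4, 443) ✓
(Score=d, AwayTeam=26): rows 9, 13, 14 → {HomeTeam,Referee} = (11, 431), (11, 431), (11, 431) ✓
(Score=e, AwayTeam=25): row 11 → {HomeTeam,Referee} = (12, 437) ✓
(Score=d, AwayTeam=21): row 16 → {HomeTeam,Referee} = (5, 440) ✓
Two rows agree on {Score, AwayTeam} but differ on {HomeTeam, Referee}, so {Score, AwayTeam} → {HomeTeam, Referee} does not hold.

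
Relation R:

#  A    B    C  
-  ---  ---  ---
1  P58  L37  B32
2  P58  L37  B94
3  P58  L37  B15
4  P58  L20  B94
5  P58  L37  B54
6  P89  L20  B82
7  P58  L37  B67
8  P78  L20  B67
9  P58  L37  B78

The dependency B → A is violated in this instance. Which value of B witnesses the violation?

L20

B=L37: rows 1, 2, 3, 5, 7, 9 → A = P58, P58, P58, P58, P58, P58 ✓
B=L20: rows 4, 6, 8 → A takes values {P58, P89, P78} — violation
The only B value with inconsistent A is B=L20.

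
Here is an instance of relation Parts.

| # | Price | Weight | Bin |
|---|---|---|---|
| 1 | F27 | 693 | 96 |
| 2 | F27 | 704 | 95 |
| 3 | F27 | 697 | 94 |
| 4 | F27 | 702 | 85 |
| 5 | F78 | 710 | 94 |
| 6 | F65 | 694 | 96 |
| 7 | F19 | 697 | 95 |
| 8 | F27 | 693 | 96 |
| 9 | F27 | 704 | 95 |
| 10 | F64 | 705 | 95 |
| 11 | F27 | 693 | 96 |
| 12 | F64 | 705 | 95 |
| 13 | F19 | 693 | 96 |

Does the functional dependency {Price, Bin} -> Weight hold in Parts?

Yes

(Price=F27, Bin=96): rows 1, 8, 11 → Weight = 693, 693, 693 ✓
(Price=F27, Bin=95): rows 2, 9 → Weight = 704, 704 ✓
(Price=F27, Bin=94): row 3 → Weight = 697 ✓
(Price=F27, Bin=85): row 4 → Weight = 702 ✓
(Price=F78, Bin=94): row 5 → Weight = 710 ✓
(Price=F65, Bin=96): row 6 → Weight = 694 ✓
(Price=F19, Bin=95): row 7 → Weight = 697 ✓
(Price=F64, Bin=95): rows 10, 12 → Weight = 705, 705 ✓
(Price=F19, Bin=96): row 13 → Weight = 693 ✓
Every {Price, Bin} value is associated with a single Weight value, so {Price, Bin} -> Weight holds.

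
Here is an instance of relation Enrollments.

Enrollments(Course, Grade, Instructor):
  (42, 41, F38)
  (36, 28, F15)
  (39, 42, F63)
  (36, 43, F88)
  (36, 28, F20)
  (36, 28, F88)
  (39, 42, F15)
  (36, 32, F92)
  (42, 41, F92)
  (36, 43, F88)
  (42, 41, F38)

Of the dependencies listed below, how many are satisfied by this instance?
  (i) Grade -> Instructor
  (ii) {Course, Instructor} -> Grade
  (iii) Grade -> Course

(i) Grade -> Instructor: Grade=41: 3 rows → Instructor takes values {F38, F92} — violation; Grade=28: 3 rows → Instructor takes values {F15, F20, F88} — violation; Grade=42: 2 rows → Instructor takes values {F63, F15} — violation — fails.
(ii) {Course, Instructor} -> Grade: (Course=36, Instructor=F88): 3 rows → Grade takes values {43, 28} — violation — fails.
(iii) Grade -> Course: every LHS value maps to a single RHS value — holds.
1 of the 3 dependencies holds.

1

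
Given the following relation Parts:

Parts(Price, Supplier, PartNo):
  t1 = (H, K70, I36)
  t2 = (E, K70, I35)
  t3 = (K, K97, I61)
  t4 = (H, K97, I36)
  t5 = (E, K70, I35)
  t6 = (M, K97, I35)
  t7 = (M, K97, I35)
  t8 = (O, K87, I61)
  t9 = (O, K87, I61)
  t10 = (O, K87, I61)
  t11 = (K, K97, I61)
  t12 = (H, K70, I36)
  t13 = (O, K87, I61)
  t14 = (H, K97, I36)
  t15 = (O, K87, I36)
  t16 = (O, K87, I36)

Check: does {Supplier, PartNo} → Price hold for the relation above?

(Supplier=K70, PartNo=I36): rows 1, 12 → Price = H, H ✓
(Supplier=K70, PartNo=I35): rows 2, 5 → Price = E, E ✓
(Supplier=K97, PartNo=I61): rows 3, 11 → Price = K, K ✓
(Supplier=K97, PartNo=I36): rows 4, 14 → Price = H, H ✓
(Supplier=K97, PartNo=I35): rows 6, 7 → Price = M, M ✓
(Supplier=K87, PartNo=I61): rows 8, 9, 10, 13 → Price = O, O, O, O ✓
(Supplier=K87, PartNo=I36): rows 15, 16 → Price = O, O ✓
Every {Supplier, PartNo} value is associated with a single Price value, so {Supplier, PartNo} → Price holds.

Yes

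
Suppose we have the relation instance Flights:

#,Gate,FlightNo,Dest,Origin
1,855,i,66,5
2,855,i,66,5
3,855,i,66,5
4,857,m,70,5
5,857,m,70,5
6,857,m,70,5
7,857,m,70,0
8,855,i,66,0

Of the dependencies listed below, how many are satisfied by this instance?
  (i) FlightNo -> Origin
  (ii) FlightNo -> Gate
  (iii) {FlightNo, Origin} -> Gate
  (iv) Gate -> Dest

3

(i) FlightNo -> Origin: FlightNo=i: rows 1, 2, 3, 8 → Origin takes values {5, 0} — violation; FlightNo=m: rows 4, 5, 6, 7 → Origin takes values {5, 0} — violation — fails.
(ii) FlightNo -> Gate: every LHS value maps to a single RHS value — holds.
(iii) {FlightNo, Origin} -> Gate: every LHS value maps to a single RHS value — holds.
(iv) Gate -> Dest: every LHS value maps to a single RHS value — holds.
3 of the 4 dependencies hold.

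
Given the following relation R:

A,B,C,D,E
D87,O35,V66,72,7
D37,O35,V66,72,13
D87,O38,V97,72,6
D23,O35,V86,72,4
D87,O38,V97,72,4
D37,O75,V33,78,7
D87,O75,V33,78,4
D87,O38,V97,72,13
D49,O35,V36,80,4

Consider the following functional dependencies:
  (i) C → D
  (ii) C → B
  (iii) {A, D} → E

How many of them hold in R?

(i) C → D: every LHS value maps to a single RHS value — holds.
(ii) C → B: every LHS value maps to a single RHS value — holds.
(iii) {A, D} → E: (A=D87, D=72): 4 rows → E takes values {7, 6, 4, 13} — violation — fails.
2 of the 3 dependencies hold.

2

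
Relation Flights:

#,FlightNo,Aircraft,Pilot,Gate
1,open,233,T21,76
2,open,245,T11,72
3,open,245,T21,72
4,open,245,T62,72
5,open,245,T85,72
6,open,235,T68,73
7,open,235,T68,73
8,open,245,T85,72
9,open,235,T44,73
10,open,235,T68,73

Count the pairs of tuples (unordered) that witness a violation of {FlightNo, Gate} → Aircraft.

0

(FlightNo=open, Gate=72): all 5 rows agree on Aircraft — 0 pairs.
(FlightNo=open, Gate=73): all 4 rows agree on Aircraft — 0 pairs.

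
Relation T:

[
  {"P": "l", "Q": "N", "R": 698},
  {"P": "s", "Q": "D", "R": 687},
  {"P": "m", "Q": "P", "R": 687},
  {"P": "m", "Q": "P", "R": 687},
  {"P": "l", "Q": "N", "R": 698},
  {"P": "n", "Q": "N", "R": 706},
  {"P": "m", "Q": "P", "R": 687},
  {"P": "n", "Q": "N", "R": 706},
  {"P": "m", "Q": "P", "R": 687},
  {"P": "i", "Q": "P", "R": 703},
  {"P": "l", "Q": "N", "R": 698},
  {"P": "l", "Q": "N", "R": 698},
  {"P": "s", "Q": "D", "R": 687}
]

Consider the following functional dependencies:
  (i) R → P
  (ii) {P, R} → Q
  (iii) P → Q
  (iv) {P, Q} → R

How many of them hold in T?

(i) R → P: R=687: 6 rows → P takes values {s, m} — violation — fails.
(ii) {P, R} → Q: every LHS value maps to a single RHS value — holds.
(iii) P → Q: every LHS value maps to a single RHS value — holds.
(iv) {P, Q} → R: every LHS value maps to a single RHS value — holds.
3 of the 4 dependencies hold.

3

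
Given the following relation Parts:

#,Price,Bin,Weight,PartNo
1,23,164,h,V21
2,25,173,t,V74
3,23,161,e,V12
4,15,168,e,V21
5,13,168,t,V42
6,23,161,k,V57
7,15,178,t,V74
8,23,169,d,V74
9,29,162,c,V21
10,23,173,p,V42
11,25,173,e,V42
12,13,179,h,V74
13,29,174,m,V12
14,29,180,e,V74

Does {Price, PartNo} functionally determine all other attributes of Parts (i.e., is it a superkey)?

All 14 rows have distinct {Price, PartNo} values, so {Price, PartNo} → (all attributes) holds and {Price, PartNo} is a superkey.

Yes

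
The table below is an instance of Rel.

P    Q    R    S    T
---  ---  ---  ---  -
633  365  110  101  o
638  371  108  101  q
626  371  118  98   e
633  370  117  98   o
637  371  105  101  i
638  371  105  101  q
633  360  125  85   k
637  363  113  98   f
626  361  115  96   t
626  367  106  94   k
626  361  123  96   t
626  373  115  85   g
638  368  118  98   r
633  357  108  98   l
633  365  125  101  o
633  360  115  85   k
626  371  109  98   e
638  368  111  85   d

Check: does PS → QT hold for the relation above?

(P=633, S=101): 2 rows → {Q,T} = (365, o), (365, o) ✓
(P=638, S=101): 2 rows → {Q,T} = (371, q), (371, q) ✓
(P=626, S=98): 2 rows → {Q,T} = (371, e), (371, e) ✓
(P=633, S=98): 2 rows → {Q,T} takes values {(370, o), (357, l)} — violation
(P=637, S=101): 1 row → {Q,T} = (371, i) ✓
(P=633, S=85): 2 rows → {Q,T} = (360, k), (360, k) ✓
(P=637, S=98): 1 row → {Q,T} = (363, f) ✓
(P=626, S=96): 2 rows → {Q,T} = (361, t), (361, t) ✓
(P=626, S=94): 1 row → {Q,T} = (367, k) ✓
(P=626, S=85): 1 row → {Q,T} = (373, g) ✓
(P=638, S=98): 1 row → {Q,T} = (368, r) ✓
(P=638, S=85): 1 row → {Q,T} = (368, d) ✓
Two rows agree on PS but differ on QT, so PS → QT does not hold.

No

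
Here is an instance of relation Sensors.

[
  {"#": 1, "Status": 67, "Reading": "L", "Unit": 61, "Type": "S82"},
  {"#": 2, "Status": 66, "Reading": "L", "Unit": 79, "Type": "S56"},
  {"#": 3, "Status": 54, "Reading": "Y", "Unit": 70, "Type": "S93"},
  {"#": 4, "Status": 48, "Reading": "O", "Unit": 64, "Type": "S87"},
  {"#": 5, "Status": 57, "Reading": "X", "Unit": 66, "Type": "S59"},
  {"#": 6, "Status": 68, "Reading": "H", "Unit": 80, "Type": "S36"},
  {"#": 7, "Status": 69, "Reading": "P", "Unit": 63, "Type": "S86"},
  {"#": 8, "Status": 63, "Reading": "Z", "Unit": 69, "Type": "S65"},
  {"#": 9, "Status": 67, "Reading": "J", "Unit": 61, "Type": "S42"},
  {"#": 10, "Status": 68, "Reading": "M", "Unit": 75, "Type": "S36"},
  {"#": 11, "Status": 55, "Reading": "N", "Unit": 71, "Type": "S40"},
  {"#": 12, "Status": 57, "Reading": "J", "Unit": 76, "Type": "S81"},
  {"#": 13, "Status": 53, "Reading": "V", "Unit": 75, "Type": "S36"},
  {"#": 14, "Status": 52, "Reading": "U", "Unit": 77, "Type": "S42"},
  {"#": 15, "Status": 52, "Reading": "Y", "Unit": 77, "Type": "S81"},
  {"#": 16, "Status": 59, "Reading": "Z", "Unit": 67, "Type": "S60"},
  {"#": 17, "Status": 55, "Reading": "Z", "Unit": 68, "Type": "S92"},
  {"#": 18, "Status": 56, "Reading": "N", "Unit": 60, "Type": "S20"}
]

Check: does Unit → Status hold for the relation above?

No

Unit=61: rows 1, 9 → Status = 67, 67 ✓
Unit=79: row 2 → Status = 66 ✓
Unit=70: row 3 → Status = 54 ✓
Unit=64: row 4 → Status = 48 ✓
Unit=66: row 5 → Status = 57 ✓
Unit=80: row 6 → Status = 68 ✓
Unit=63: row 7 → Status = 69 ✓
Unit=69: row 8 → Status = 63 ✓
Unit=75: rows 10, 13 → Status takes values {68, 53} — violation
Unit=71: row 11 → Status = 55 ✓
Unit=76: row 12 → Status = 57 ✓
Unit=77: rows 14, 15 → Status = 52, 52 ✓
Unit=67: row 16 → Status = 59 ✓
Unit=68: row 17 → Status = 55 ✓
Unit=60: row 18 → Status = 56 ✓
Two rows agree on Unit but differ on Status, so Unit → Status does not hold.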